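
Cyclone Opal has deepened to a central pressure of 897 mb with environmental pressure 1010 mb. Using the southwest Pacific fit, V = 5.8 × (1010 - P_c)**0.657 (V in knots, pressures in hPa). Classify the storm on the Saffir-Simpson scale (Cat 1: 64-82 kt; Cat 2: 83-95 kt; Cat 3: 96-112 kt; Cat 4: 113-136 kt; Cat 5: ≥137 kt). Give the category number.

4

ΔP = 1010 − 897 = 113 mb.
V ≈ 5.8 × 113^0.657 = 5.8 × 22.33 ≈ 130 kt.
130 kt falls in the Category 4 band.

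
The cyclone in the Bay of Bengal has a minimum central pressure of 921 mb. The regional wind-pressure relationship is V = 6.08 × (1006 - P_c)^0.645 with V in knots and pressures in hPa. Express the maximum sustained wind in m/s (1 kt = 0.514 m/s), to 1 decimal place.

54.9 m/s

ΔP = 1006 − 921 = 85 mb.
V ≈ 6.08 × 85^0.645 = 6.08 × 17.558 ≈ 106.753 kt.
106.753 × 0.514 ≈ 54.87 m/s → 54.9 m/s.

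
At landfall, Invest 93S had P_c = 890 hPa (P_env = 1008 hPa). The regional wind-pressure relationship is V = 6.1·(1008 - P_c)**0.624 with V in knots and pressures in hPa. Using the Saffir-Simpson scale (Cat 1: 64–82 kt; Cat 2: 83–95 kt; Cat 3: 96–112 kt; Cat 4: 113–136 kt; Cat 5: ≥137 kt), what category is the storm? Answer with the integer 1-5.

4

ΔP = 1008 − 890 = 118 hPa.
V ≈ 6.1 × 118^0.624 = 6.1 × 19.63 ≈ 120 kt.
120 kt falls in the Category 4 band.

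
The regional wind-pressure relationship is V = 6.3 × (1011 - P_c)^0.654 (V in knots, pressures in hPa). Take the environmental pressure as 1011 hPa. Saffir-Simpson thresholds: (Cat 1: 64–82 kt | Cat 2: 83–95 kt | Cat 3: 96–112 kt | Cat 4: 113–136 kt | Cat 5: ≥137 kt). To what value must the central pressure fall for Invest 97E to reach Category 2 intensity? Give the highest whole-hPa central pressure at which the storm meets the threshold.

959 hPa

Category 2 begins at V = 83 kt.
Required ΔP = (83/6.3)^(1/0.654) = 13.175^1.529 ≈ 51.54 hPa.
P_c ≤ 1011 − 51.54 = 959.46, so the highest integer P_c is 959 hPa.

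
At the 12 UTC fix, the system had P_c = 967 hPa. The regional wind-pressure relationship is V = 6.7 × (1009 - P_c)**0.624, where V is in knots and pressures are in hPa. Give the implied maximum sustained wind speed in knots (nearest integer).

ΔP = 1009 − 967 = 42 hPa.
42^0.624 ≈ 10.302.
V ≈ 6.7 × 10.302 ≈ 69.0 kt.

69 kt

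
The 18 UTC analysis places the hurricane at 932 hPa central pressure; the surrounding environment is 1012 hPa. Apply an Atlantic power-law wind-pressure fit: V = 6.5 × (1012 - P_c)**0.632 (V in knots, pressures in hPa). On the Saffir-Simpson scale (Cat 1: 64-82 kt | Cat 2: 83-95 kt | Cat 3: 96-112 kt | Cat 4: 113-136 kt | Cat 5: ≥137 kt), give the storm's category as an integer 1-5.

3

ΔP = 1012 − 932 = 80 hPa.
V ≈ 6.5 × 80^0.632 = 6.5 × 15.95 ≈ 104 kt.
104 kt falls in the Category 3 band.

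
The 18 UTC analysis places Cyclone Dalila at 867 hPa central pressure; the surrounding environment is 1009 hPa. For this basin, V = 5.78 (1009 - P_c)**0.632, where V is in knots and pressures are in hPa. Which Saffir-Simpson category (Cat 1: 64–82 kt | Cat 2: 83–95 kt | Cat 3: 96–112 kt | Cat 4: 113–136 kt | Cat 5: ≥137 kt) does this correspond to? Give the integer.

ΔP = 1009 − 867 = 142 hPa.
V ≈ 5.78 × 142^0.632 = 5.78 × 22.92 ≈ 132 kt.
132 kt falls in the Category 4 band.

4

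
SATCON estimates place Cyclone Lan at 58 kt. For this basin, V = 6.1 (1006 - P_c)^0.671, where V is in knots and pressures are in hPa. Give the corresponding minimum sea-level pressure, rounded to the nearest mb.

ΔP = (V / 6.1)^(1/0.671) = (58/6.1)^1.490.
58/6.1 = 9.508; 9.508^1.490 ≈ 28.69 mb.
P_c = 1006 − 28.69 = 977.31 ≈ 977 mb.

977 mb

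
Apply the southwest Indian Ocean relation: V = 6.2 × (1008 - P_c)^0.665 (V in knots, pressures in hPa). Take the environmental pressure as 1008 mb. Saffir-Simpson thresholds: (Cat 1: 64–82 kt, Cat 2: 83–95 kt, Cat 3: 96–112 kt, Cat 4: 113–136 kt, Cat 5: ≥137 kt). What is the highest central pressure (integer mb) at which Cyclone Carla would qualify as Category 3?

Category 3 begins at V = 96 kt.
Required ΔP = (96/6.2)^(1/0.665) = 15.484^1.504 ≈ 61.56 mb.
P_c ≤ 1008 − 61.56 = 946.44, so the highest integer P_c is 946 mb.

946 mb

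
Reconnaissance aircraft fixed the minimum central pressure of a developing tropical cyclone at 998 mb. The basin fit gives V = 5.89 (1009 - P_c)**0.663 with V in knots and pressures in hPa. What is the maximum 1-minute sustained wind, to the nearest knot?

ΔP = 1009 − 998 = 11 mb.
11^0.663 ≈ 4.903.
V ≈ 5.89 × 4.903 ≈ 28.9 kt.

29 kt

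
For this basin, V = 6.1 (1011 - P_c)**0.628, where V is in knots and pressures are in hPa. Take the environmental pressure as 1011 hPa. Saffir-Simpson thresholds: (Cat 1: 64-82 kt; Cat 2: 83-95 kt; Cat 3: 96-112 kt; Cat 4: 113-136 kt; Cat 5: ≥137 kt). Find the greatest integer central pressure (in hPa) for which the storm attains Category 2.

947 hPa

Category 2 begins at V = 83 kt.
Required ΔP = (83/6.1)^(1/0.628) = 13.607^1.592 ≈ 63.88 hPa.
P_c ≤ 1011 − 63.88 = 947.12, so the highest integer P_c is 947 hPa.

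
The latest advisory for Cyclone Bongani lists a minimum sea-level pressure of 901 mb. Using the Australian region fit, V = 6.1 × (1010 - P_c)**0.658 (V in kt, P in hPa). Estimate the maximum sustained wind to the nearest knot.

134 kt

ΔP = 1010 − 901 = 109 mb.
109^0.658 ≈ 21.909.
V ≈ 6.1 × 21.909 ≈ 133.6 kt.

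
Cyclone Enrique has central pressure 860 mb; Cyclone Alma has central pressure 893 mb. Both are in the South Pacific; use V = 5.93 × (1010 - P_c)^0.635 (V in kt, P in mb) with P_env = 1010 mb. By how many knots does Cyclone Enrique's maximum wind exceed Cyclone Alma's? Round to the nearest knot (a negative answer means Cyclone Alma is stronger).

Cyclone Enrique: ΔP = 150; V ≈ 5.93 × 150^0.635 ≈ 142.85 kt.
Cyclone Alma: ΔP = 117; V ≈ 5.93 × 117^0.635 ≈ 122.00 kt.
Difference ≈ 142.85 − 122.00 = 20.85 → 21 kt.

21 kt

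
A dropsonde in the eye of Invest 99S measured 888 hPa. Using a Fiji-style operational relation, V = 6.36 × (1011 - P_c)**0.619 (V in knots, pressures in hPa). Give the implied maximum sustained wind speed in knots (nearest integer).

ΔP = 1011 − 888 = 123 hPa.
123^0.619 ≈ 19.663.
V ≈ 6.36 × 19.663 ≈ 125.1 kt.

125 kt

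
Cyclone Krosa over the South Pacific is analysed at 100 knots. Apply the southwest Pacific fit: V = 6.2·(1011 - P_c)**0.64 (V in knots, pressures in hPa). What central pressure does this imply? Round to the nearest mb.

ΔP = (V / 6.2)^(1/0.64) = (100/6.2)^1.562.
100/6.2 = 16.129; 16.129^1.562 ≈ 77.07 mb.
P_c = 1011 − 77.07 = 933.93 ≈ 934 mb.

934 mb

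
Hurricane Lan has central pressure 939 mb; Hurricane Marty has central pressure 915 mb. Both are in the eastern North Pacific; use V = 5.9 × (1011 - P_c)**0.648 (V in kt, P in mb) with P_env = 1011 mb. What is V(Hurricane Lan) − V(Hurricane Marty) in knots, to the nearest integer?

Hurricane Lan: ΔP = 72; V ≈ 5.9 × 72^0.648 ≈ 94.28 kt.
Hurricane Marty: ΔP = 96; V ≈ 5.9 × 96^0.648 ≈ 113.60 kt.
Difference ≈ 94.28 − 113.60 = -19.32 → -19 kt.

-19 kt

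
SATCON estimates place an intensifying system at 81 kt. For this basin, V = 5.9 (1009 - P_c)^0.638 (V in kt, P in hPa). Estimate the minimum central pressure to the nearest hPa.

948 hPa

ΔP = (V / 5.9)^(1/0.638) = (81/5.9)^1.567.
81/5.9 = 13.729; 13.729^1.567 ≈ 60.69 hPa.
P_c = 1009 − 60.69 = 948.31 ≈ 948 hPa.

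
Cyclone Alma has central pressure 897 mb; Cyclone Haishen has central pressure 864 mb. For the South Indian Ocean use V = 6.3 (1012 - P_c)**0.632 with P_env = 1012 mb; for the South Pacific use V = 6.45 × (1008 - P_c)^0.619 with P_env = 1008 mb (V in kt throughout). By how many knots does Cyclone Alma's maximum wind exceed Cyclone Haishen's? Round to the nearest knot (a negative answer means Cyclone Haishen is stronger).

Cyclone Alma: ΔP = 115; V ≈ 6.3 × 115^0.632 ≈ 126.39 kt.
Cyclone Haishen: ΔP = 144; V ≈ 6.45 × 144^0.619 ≈ 139.83 kt.
Difference ≈ 126.39 − 139.83 = -13.44 → -13 kt.

-13 kt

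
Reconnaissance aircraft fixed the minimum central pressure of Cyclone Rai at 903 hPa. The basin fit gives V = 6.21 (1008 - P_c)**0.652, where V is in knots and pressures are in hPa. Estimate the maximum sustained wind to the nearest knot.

129 kt

ΔP = 1008 − 903 = 105 hPa.
105^0.652 ≈ 20.788.
V ≈ 6.21 × 20.788 ≈ 129.1 kt.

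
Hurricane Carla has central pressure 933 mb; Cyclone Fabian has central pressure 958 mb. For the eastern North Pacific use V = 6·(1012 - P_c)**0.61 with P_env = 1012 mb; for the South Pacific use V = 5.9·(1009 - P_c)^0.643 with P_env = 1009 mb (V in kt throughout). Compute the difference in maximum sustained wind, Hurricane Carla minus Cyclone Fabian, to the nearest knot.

Hurricane Carla: ΔP = 79; V ≈ 6 × 79^0.61 ≈ 86.24 kt.
Cyclone Fabian: ΔP = 51; V ≈ 5.9 × 51^0.643 ≈ 73.93 kt.
Difference ≈ 86.24 − 73.93 = 12.31 → 12 kt.

12 kt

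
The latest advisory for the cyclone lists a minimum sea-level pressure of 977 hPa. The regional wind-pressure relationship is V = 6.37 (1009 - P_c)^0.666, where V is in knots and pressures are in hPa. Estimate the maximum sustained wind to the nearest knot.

64 kt

ΔP = 1009 − 977 = 32 hPa.
32^0.666 ≈ 10.056.
V ≈ 6.37 × 10.056 ≈ 64.1 kt.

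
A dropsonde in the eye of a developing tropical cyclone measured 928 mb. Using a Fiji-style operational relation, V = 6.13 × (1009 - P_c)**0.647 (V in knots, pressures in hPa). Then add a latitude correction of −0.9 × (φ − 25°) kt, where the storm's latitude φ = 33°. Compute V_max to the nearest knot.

ΔP = 1009 − 928 = 81 mb.
81^0.647 ≈ 17.171.
V ≈ 6.13 × 17.171 ≈ 105.3 kt.
Latitude correction: −0.9 × (33 − 25) = -7.2 kt.
Corrected V ≈ 98.1 kt → 98 kt.

98 kt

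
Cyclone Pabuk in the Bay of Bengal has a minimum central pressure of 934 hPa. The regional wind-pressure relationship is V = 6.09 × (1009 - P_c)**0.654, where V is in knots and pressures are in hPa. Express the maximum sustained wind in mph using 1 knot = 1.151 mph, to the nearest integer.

118 mph

ΔP = 1009 − 934 = 75 hPa.
V ≈ 6.09 × 75^0.654 = 6.09 × 16.838 ≈ 102.543 kt.
102.543 × 1.151 ≈ 118.03 mph → 118 mph.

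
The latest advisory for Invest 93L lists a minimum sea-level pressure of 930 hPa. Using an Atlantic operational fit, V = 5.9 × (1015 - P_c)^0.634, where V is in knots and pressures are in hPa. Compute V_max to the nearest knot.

99 kt

ΔP = 1015 − 930 = 85 hPa.
85^0.634 ≈ 16.721.
V ≈ 5.9 × 16.721 ≈ 98.7 kt.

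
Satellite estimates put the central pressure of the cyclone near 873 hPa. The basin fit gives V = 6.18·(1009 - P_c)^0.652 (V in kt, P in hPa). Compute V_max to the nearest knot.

ΔP = 1009 − 873 = 136 hPa.
136^0.652 ≈ 24.607.
V ≈ 6.18 × 24.607 ≈ 152.1 kt.

152 kt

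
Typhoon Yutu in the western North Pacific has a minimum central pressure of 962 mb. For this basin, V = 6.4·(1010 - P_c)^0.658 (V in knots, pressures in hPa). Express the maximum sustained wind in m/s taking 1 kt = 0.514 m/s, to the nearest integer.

ΔP = 1010 − 962 = 48 mb.
V ≈ 6.4 × 48^0.658 = 6.4 × 12.772 ≈ 81.740 kt.
81.740 × 0.514 ≈ 42.01 m/s → 42 m/s.

42 m/s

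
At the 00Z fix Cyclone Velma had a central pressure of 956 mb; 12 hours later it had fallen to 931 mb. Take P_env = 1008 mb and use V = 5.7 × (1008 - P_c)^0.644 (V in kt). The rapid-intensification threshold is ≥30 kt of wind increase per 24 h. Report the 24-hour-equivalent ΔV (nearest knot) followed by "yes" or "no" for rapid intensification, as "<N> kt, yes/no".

V₁: ΔP = 52, V ≈ 5.7 × 52^0.644 ≈ 72.61 kt.
V₂: ΔP = 77, V ≈ 5.7 × 77^0.644 ≈ 93.49 kt.
ΔV over 12 h = 20.88 kt → 24 h equivalent = 20.88 × 24/12 ≈ 41.76 kt.
42 kt ≥ 30 kt ⇒ rapid intensification.

42 kt, yes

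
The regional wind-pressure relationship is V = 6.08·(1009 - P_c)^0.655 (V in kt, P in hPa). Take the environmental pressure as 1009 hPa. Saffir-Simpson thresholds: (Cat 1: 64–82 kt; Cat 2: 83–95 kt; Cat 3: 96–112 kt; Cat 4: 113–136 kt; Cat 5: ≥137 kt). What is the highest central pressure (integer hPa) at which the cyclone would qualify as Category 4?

Category 4 begins at V = 113 kt.
Required ΔP = (113/6.08)^(1/0.655) = 18.586^1.527 ≈ 86.63 hPa.
P_c ≤ 1009 − 86.63 = 922.37, so the highest integer P_c is 922 hPa.

922 hPa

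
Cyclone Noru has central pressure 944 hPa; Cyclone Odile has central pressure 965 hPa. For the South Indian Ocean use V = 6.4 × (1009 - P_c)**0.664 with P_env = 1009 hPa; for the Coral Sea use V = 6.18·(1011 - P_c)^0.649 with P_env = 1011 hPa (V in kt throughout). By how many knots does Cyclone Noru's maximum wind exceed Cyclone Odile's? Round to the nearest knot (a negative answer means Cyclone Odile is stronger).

Cyclone Noru: ΔP = 65; V ≈ 6.4 × 65^0.664 ≈ 102.32 kt.
Cyclone Odile: ΔP = 46; V ≈ 6.18 × 46^0.649 ≈ 74.15 kt.
Difference ≈ 102.32 − 74.15 = 28.17 → 28 kt.

28 kt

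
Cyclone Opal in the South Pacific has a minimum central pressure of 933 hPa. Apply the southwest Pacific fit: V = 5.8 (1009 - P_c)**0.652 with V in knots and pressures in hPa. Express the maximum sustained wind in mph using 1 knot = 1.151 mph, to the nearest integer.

112 mph

ΔP = 1009 − 933 = 76 hPa.
V ≈ 5.8 × 76^0.652 = 5.8 × 16.838 ≈ 97.660 kt.
97.660 × 1.151 ≈ 112.41 mph → 112 mph.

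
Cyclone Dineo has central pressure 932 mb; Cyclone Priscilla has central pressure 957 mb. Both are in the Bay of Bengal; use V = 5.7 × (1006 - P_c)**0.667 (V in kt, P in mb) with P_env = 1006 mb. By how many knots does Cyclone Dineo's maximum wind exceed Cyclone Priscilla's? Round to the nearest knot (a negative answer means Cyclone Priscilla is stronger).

Cyclone Dineo: ΔP = 74; V ≈ 5.7 × 74^0.667 ≈ 100.61 kt.
Cyclone Priscilla: ΔP = 49; V ≈ 5.7 × 49^0.667 ≈ 76.43 kt.
Difference ≈ 100.61 − 76.43 = 24.18 → 24 kt.

24 kt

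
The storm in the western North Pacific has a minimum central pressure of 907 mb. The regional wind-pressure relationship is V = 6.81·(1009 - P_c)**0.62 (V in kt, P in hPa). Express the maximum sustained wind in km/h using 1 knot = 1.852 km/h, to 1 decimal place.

221.9 km/h

ΔP = 1009 − 907 = 102 mb.
V ≈ 6.81 × 102^0.62 = 6.81 × 17.593 ≈ 119.806 kt.
119.806 × 1.852 ≈ 221.88 km/h → 221.9 km/h.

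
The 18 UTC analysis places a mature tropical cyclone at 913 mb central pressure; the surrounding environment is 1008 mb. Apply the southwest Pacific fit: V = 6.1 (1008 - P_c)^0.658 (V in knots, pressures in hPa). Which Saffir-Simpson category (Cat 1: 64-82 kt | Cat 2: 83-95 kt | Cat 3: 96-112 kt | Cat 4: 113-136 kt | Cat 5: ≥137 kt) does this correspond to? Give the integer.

4

ΔP = 1008 − 913 = 95 mb.
V ≈ 6.1 × 95^0.658 = 6.1 × 20.01 ≈ 122 kt.
122 kt falls in the Category 4 band.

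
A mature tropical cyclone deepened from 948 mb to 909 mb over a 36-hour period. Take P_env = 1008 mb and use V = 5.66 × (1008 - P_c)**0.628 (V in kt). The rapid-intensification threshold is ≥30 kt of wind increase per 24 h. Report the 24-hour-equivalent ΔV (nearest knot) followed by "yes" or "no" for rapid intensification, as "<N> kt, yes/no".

18 kt, no

V₁: ΔP = 60, V ≈ 5.66 × 60^0.628 ≈ 74.04 kt.
V₂: ΔP = 99, V ≈ 5.66 × 99^0.628 ≈ 101.41 kt.
ΔV over 36 h = 27.37 kt → 24 h equivalent = 27.37 × 24/36 ≈ 18.25 kt.
18 kt < 30 kt ⇒ not rapid intensification.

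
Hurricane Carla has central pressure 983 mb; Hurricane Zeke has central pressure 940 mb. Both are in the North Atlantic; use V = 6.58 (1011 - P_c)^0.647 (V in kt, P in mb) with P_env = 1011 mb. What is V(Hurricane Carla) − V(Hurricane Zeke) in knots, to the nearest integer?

Hurricane Carla: ΔP = 28; V ≈ 6.58 × 28^0.647 ≈ 56.82 kt.
Hurricane Zeke: ΔP = 71; V ≈ 6.58 × 71^0.647 ≈ 103.75 kt.
Difference ≈ 56.82 − 103.75 = -46.93 → -47 kt.

-47 kt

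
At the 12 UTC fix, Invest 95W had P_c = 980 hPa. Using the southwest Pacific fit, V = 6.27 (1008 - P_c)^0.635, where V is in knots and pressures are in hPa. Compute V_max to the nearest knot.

ΔP = 1008 − 980 = 28 hPa.
28^0.635 ≈ 8.297.
V ≈ 6.27 × 8.297 ≈ 52.0 kt.

52 kt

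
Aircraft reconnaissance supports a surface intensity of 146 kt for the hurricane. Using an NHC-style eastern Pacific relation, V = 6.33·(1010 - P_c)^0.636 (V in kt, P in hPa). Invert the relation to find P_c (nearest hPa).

ΔP = (V / 6.33)^(1/0.636) = (146/6.33)^1.572.
146/6.33 = 23.065; 23.065^1.572 ≈ 139.00 hPa.
P_c = 1010 − 139.00 = 871.00 ≈ 871 hPa.

871 hPa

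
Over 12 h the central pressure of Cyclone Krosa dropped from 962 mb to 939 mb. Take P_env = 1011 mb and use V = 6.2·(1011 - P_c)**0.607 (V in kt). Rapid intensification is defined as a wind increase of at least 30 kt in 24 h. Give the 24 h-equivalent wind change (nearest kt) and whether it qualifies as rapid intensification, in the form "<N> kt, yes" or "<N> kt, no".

35 kt, yes

V₁: ΔP = 49, V ≈ 6.2 × 49^0.607 ≈ 65.82 kt.
V₂: ΔP = 72, V ≈ 6.2 × 72^0.607 ≈ 83.14 kt.
ΔV over 12 h = 17.32 kt → 24 h equivalent = 17.32 × 24/12 ≈ 34.64 kt.
35 kt ≥ 30 kt ⇒ rapid intensification.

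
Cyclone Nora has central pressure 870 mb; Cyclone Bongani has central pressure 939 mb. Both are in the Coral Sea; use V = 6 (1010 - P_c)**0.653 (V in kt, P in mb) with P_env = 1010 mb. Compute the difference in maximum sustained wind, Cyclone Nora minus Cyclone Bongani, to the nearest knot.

Cyclone Nora: ΔP = 140; V ≈ 6 × 140^0.653 ≈ 151.21 kt.
Cyclone Bongani: ΔP = 71; V ≈ 6 × 71^0.653 ≈ 97.06 kt.
Difference ≈ 151.21 − 97.06 = 54.15 → 54 kt.

54 kt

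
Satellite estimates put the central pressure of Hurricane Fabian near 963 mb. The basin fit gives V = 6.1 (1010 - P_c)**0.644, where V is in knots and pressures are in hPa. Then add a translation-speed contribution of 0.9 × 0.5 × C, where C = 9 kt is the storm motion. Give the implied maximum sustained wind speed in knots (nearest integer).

77 kt

ΔP = 1010 − 963 = 47 mb.
47^0.644 ≈ 11.935.
V ≈ 6.1 × 11.935 ≈ 72.8 kt.
Translation term: 0.9 × 0.5 × 9 = 4.05 kt.
Corrected V ≈ 76.85 kt → 77 kt.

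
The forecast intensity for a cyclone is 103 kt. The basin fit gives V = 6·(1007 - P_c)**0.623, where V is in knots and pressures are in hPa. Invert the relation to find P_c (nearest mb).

911 mb

ΔP = (V / 6)^(1/0.623) = (103/6)^1.605.
103/6 = 17.167; 17.167^1.605 ≈ 95.90 mb.
P_c = 1007 − 95.90 = 911.10 ≈ 911 mb.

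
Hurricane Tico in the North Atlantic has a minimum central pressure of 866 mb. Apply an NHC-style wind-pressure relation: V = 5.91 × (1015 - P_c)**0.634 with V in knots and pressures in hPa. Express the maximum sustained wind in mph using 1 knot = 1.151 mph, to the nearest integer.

162 mph

ΔP = 1015 − 866 = 149 mb.
V ≈ 5.91 × 149^0.634 = 5.91 × 23.867 ≈ 141.055 kt.
141.055 × 1.151 ≈ 162.35 mph → 162 mph.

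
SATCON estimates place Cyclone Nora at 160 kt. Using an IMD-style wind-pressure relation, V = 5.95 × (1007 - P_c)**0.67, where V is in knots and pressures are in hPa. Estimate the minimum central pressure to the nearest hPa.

871 hPa

ΔP = (V / 5.95)^(1/0.67) = (160/5.95)^1.493.
160/5.95 = 26.891; 26.891^1.493 ≈ 136.06 hPa.
P_c = 1007 − 136.06 = 870.94 ≈ 871 hPa.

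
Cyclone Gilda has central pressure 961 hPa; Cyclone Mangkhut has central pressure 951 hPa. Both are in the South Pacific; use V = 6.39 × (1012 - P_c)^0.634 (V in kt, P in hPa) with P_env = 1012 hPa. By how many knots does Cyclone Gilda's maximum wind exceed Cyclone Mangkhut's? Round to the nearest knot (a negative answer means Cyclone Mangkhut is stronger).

Cyclone Gilda: ΔP = 51; V ≈ 6.39 × 51^0.634 ≈ 77.29 kt.
Cyclone Mangkhut: ΔP = 61; V ≈ 6.39 × 61^0.634 ≈ 86.58 kt.
Difference ≈ 77.29 − 86.58 = -9.29 → -9 kt.

-9 kt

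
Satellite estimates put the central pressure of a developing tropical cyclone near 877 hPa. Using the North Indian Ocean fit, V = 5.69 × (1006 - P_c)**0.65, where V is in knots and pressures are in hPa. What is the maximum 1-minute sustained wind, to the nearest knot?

134 kt

ΔP = 1006 − 877 = 129 hPa.
129^0.65 ≈ 23.544.
V ≈ 5.69 × 23.544 ≈ 134.0 kt.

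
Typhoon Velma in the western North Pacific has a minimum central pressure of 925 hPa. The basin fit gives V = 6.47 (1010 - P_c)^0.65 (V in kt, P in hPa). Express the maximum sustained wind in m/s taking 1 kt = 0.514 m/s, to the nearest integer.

60 m/s

ΔP = 1010 − 925 = 85 hPa.
V ≈ 6.47 × 85^0.65 = 6.47 × 17.952 ≈ 116.152 kt.
116.152 × 0.514 ≈ 59.70 m/s → 60 m/s.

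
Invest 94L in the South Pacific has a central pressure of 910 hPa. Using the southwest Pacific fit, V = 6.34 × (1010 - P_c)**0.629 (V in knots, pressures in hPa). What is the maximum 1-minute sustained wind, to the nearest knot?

ΔP = 1010 − 910 = 100 hPa.
100^0.629 ≈ 18.113.
V ≈ 6.34 × 18.113 ≈ 114.8 kt.

115 kt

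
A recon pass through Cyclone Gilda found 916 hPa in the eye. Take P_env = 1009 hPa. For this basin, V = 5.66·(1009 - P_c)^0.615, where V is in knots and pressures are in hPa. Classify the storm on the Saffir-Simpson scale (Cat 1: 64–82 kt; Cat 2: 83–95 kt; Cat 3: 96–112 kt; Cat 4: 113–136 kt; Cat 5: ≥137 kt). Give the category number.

2

ΔP = 1009 − 916 = 93 hPa.
V ≈ 5.66 × 93^0.615 = 5.66 × 16.24 ≈ 92 kt.
92 kt falls in the Category 2 band.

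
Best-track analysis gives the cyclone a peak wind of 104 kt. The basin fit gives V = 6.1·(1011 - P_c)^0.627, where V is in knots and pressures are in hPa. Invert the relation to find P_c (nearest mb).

919 mb

ΔP = (V / 6.1)^(1/0.627) = (104/6.1)^1.595.
104/6.1 = 17.049; 17.049^1.595 ≈ 92.14 mb.
P_c = 1011 − 92.14 = 918.86 ≈ 919 mb.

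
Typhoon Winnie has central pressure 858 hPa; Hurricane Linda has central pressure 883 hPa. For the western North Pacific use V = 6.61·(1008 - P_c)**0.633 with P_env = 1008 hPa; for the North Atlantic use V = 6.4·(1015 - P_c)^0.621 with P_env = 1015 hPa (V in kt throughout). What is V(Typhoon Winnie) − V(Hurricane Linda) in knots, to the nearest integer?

25 kt

Typhoon Winnie: ΔP = 150; V ≈ 6.61 × 150^0.633 ≈ 157.64 kt.
Hurricane Linda: ΔP = 132; V ≈ 6.4 × 132^0.621 ≈ 132.76 kt.
Difference ≈ 157.64 − 132.76 = 24.88 → 25 kt.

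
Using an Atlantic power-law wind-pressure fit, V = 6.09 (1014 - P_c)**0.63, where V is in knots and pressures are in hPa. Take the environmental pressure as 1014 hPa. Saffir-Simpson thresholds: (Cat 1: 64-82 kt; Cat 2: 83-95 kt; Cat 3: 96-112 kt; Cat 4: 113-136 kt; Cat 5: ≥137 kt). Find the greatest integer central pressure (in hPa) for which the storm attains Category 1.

972 hPa

Category 1 begins at V = 64 kt.
Required ΔP = (64/6.09)^(1/0.63) = 10.509^1.587 ≈ 41.83 hPa.
P_c ≤ 1014 − 41.83 = 972.17, so the highest integer P_c is 972 hPa.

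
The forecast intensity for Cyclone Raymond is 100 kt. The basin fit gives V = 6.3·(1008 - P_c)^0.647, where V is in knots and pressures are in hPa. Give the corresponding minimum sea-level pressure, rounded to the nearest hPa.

ΔP = (V / 6.3)^(1/0.647) = (100/6.3)^1.546.
100/6.3 = 15.873; 15.873^1.546 ≈ 71.74 hPa.
P_c = 1008 − 71.74 = 936.26 ≈ 936 hPa.

936 hPa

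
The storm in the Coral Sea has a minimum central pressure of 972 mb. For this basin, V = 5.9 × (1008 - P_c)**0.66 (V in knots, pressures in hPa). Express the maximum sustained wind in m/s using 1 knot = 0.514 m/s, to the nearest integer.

ΔP = 1008 − 972 = 36 mb.
V ≈ 5.9 × 36^0.66 = 5.9 × 10.645 ≈ 62.808 kt.
62.808 × 0.514 ≈ 32.28 m/s → 32 m/s.

32 m/s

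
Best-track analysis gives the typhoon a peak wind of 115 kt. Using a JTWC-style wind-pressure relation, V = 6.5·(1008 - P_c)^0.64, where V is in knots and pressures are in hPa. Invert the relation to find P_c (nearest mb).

ΔP = (V / 6.5)^(1/0.64) = (115/6.5)^1.562.
115/6.5 = 17.692; 17.692^1.562 ≈ 89.06 mb.
P_c = 1008 − 89.06 = 918.94 ≈ 919 mb.

919 mb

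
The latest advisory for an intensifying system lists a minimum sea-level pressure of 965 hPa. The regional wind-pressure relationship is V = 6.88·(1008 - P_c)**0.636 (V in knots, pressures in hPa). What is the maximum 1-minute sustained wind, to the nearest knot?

75 kt

ΔP = 1008 − 965 = 43 hPa.
43^0.636 ≈ 10.937.
V ≈ 6.88 × 10.937 ≈ 75.2 kt.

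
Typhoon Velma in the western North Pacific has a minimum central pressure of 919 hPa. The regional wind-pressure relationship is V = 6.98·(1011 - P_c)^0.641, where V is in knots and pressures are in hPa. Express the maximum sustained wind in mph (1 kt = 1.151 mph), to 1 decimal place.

145.8 mph

ΔP = 1011 − 919 = 92 hPa.
V ≈ 6.98 × 92^0.641 = 6.98 × 18.146 ≈ 126.661 kt.
126.661 × 1.151 ≈ 145.79 mph → 145.8 mph.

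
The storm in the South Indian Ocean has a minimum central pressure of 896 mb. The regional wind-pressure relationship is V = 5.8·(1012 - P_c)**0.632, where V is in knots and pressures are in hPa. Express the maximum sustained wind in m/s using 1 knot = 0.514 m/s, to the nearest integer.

60 m/s

ΔP = 1012 − 896 = 116 mb.
V ≈ 5.8 × 116^0.632 = 5.8 × 20.171 ≈ 116.994 kt.
116.994 × 0.514 ≈ 60.14 m/s → 60 m/s.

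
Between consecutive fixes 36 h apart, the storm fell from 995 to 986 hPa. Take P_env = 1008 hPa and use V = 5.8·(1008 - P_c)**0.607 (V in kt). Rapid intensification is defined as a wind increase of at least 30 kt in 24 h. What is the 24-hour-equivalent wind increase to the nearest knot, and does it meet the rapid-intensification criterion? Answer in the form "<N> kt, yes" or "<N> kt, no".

V₁: ΔP = 13, V ≈ 5.8 × 13^0.607 ≈ 27.52 kt.
V₂: ΔP = 22, V ≈ 5.8 × 22^0.607 ≈ 37.87 kt.
ΔV over 36 h = 10.35 kt → 24 h equivalent = 10.35 × 24/36 ≈ 6.90 kt.
7 kt < 30 kt ⇒ not rapid intensification.

7 kt, no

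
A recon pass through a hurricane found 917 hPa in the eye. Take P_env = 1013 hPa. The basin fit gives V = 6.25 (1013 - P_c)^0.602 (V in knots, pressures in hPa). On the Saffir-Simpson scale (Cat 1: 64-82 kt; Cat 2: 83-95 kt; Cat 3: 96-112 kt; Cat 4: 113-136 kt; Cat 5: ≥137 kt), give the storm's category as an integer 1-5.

3

ΔP = 1013 − 917 = 96 hPa.
V ≈ 6.25 × 96^0.602 = 6.25 × 15.61 ≈ 98 kt.
98 kt falls in the Category 3 band.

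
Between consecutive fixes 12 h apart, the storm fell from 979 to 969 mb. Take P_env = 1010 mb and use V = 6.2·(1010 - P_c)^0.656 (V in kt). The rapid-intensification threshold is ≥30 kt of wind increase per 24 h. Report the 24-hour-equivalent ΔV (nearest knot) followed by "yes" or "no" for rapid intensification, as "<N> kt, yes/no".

V₁: ΔP = 31, V ≈ 6.2 × 31^0.656 ≈ 58.98 kt.
V₂: ΔP = 41, V ≈ 6.2 × 41^0.656 ≈ 70.86 kt.
ΔV over 12 h = 11.88 kt → 24 h equivalent = 11.88 × 24/12 ≈ 23.76 kt.
24 kt < 30 kt ⇒ not rapid intensification.

24 kt, no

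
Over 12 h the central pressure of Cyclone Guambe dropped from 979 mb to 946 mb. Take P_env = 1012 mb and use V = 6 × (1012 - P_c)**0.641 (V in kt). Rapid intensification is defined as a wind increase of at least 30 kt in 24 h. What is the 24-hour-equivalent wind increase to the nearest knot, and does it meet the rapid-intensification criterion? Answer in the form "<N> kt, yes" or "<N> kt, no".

V₁: ΔP = 33, V ≈ 6 × 33^0.641 ≈ 56.43 kt.
V₂: ΔP = 66, V ≈ 6 × 66^0.641 ≈ 88.00 kt.
ΔV over 12 h = 31.57 kt → 24 h equivalent = 31.57 × 24/12 ≈ 63.14 kt.
63 kt ≥ 30 kt ⇒ rapid intensification.

63 kt, yes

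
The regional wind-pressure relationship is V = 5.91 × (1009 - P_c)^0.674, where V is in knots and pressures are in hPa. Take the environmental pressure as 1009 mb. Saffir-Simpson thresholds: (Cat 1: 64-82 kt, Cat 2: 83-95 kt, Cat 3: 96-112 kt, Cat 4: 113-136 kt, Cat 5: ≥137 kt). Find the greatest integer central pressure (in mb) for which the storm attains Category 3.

946 mb

Category 3 begins at V = 96 kt.
Required ΔP = (96/5.91)^(1/0.674) = 16.244^1.484 ≈ 62.56 mb.
P_c ≤ 1009 − 62.56 = 946.44, so the highest integer P_c is 946 mb.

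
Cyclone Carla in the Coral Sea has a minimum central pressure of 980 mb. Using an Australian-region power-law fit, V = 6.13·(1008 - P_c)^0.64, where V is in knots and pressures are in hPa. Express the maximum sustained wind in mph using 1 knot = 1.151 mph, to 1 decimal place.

59.5 mph

ΔP = 1008 − 980 = 28 mb.
V ≈ 6.13 × 28^0.64 = 6.13 × 8.437 ≈ 51.718 kt.
51.718 × 1.151 ≈ 59.53 mph → 59.5 mph.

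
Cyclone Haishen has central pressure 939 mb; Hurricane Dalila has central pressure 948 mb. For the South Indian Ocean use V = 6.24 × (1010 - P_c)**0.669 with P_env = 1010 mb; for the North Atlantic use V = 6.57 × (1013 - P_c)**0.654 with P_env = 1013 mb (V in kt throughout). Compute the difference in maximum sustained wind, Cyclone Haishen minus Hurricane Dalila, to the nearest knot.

Cyclone Haishen: ΔP = 71; V ≈ 6.24 × 71^0.669 ≈ 108.06 kt.
Hurricane Dalila: ΔP = 65; V ≈ 6.57 × 65^0.654 ≈ 100.74 kt.
Difference ≈ 108.06 − 100.74 = 7.32 → 7 kt.

7 kt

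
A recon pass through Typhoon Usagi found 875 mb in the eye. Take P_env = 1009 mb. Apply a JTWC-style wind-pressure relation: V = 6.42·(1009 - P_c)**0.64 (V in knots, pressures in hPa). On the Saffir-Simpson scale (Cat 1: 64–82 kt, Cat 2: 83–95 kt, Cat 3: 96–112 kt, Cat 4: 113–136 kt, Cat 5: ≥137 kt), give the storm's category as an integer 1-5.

ΔP = 1009 − 875 = 134 mb.
V ≈ 6.42 × 134^0.64 = 6.42 × 22.98 ≈ 148 kt.
148 kt falls in the Category 5 band.

5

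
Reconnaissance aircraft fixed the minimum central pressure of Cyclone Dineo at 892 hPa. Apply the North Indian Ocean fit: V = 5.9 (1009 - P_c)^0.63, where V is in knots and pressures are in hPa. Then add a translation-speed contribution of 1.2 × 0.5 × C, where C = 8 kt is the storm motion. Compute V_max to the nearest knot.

123 kt

ΔP = 1009 − 892 = 117 hPa.
117^0.63 ≈ 20.089.
V ≈ 5.9 × 20.089 ≈ 118.5 kt.
Translation term: 1.2 × 0.5 × 8 = 4.8 kt.
Corrected V ≈ 123.3 kt → 123 kt.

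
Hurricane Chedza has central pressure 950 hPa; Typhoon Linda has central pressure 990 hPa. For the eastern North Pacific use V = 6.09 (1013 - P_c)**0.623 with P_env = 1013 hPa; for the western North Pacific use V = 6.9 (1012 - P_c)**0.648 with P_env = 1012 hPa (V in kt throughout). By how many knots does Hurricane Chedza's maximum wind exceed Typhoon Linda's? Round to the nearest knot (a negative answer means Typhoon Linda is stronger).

29 kt

Hurricane Chedza: ΔP = 63; V ≈ 6.09 × 63^0.623 ≈ 80.46 kt.
Typhoon Linda: ΔP = 22; V ≈ 6.9 × 22^0.648 ≈ 51.14 kt.
Difference ≈ 80.46 − 51.14 = 29.32 → 29 kt.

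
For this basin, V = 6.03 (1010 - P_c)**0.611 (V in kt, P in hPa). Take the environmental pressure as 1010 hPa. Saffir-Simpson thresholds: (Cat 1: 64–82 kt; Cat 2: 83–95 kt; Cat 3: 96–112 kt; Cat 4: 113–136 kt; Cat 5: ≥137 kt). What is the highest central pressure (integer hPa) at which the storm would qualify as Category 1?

962 hPa

Category 1 begins at V = 64 kt.
Required ΔP = (64/6.03)^(1/0.611) = 10.614^1.637 ≈ 47.75 hPa.
P_c ≤ 1010 − 47.75 = 962.25, so the highest integer P_c is 962 hPa.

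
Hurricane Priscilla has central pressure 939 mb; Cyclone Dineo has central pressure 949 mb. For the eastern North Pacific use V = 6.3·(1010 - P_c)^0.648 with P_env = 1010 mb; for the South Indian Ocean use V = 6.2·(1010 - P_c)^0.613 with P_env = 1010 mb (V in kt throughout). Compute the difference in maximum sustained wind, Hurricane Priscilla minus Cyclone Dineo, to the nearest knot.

23 kt

Hurricane Priscilla: ΔP = 71; V ≈ 6.3 × 71^0.648 ≈ 99.76 kt.
Cyclone Dineo: ΔP = 61; V ≈ 6.2 × 61^0.613 ≈ 77.05 kt.
Difference ≈ 99.76 − 77.05 = 22.71 → 23 kt.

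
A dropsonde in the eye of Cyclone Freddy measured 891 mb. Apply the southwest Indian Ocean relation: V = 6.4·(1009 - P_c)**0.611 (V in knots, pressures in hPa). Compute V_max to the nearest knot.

ΔP = 1009 − 891 = 118 mb.
118^0.611 ≈ 18.447.
V ≈ 6.4 × 18.447 ≈ 118.1 kt.

118 kt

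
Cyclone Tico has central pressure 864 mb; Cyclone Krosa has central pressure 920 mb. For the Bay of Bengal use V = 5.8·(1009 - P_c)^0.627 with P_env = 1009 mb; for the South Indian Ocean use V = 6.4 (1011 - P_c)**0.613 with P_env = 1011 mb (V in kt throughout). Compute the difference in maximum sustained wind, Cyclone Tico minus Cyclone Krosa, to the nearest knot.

30 kt

Cyclone Tico: ΔP = 145; V ≈ 5.8 × 145^0.627 ≈ 131.40 kt.
Cyclone Krosa: ΔP = 91; V ≈ 6.4 × 91^0.613 ≈ 101.64 kt.
Difference ≈ 131.40 − 101.64 = 29.76 → 30 kt.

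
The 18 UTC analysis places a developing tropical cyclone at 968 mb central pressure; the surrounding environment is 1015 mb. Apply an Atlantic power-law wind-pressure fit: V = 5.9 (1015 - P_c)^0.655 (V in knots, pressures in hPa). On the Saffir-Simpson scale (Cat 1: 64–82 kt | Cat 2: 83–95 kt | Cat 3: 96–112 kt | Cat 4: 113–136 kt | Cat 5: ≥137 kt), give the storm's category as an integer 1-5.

1

ΔP = 1015 − 968 = 47 mb.
V ≈ 5.9 × 47^0.655 = 5.9 × 12.45 ≈ 73 kt.
73 kt falls in the Category 1 band.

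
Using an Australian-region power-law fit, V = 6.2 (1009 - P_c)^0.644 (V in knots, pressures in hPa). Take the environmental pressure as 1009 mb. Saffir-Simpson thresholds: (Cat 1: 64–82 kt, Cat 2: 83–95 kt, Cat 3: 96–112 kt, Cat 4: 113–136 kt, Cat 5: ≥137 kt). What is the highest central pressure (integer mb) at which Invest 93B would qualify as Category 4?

Category 4 begins at V = 113 kt.
Required ΔP = (113/6.2)^(1/0.644) = 18.226^1.553 ≈ 90.70 mb.
P_c ≤ 1009 − 90.70 = 918.30, so the highest integer P_c is 918 mb.

918 mb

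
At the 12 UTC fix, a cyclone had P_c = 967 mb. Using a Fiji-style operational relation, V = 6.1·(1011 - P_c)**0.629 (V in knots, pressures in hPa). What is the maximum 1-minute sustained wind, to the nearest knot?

66 kt

ΔP = 1011 − 967 = 44 mb.
44^0.629 ≈ 10.808.
V ≈ 6.1 × 10.808 ≈ 65.9 kt.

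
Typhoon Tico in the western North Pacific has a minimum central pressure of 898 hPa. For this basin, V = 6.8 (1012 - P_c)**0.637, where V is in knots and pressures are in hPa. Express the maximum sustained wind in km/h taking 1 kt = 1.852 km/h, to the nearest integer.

257 km/h

ΔP = 1012 − 898 = 114 hPa.
V ≈ 6.8 × 114^0.637 = 6.8 × 20.429 ≈ 138.918 kt.
138.918 × 1.852 ≈ 257.28 km/h → 257 km/h.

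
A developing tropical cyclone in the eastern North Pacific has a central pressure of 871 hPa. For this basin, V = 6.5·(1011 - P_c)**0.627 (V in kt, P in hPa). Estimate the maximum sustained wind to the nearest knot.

ΔP = 1011 − 871 = 140 hPa.
140^0.627 ≈ 22.163.
V ≈ 6.5 × 22.163 ≈ 144.1 kt.

144 kt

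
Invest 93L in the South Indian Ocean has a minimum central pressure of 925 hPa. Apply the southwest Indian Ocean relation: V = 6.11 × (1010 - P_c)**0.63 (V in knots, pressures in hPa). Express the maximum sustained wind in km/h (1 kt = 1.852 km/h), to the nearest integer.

ΔP = 1010 − 925 = 85 hPa.
V ≈ 6.11 × 85^0.63 = 6.11 × 16.426 ≈ 100.363 kt.
100.363 × 1.852 ≈ 185.87 km/h → 186 km/h.

186 km/h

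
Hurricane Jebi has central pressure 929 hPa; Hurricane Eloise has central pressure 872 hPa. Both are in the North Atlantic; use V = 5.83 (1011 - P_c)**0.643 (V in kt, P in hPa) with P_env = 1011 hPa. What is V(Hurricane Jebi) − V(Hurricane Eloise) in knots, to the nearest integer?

Hurricane Jebi: ΔP = 82; V ≈ 5.83 × 82^0.643 ≈ 99.14 kt.
Hurricane Eloise: ΔP = 139; V ≈ 5.83 × 139^0.643 ≈ 139.20 kt.
Difference ≈ 99.14 − 139.20 = -40.06 → -40 kt.

-40 kt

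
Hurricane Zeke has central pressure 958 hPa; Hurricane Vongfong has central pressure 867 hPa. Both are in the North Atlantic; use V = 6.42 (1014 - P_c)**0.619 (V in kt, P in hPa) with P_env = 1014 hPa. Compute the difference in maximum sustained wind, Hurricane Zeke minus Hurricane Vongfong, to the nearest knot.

Hurricane Zeke: ΔP = 56; V ≈ 6.42 × 56^0.619 ≈ 77.56 kt.
Hurricane Vongfong: ΔP = 147; V ≈ 6.42 × 147^0.619 ≈ 140.96 kt.
Difference ≈ 77.56 − 140.96 = -63.40 → -63 kt.

-63 kt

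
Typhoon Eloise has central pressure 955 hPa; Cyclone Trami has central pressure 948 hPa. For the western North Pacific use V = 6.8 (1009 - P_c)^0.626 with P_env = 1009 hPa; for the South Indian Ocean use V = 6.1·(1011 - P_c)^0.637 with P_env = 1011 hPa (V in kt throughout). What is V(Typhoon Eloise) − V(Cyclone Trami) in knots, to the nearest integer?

Typhoon Eloise: ΔP = 54; V ≈ 6.8 × 54^0.626 ≈ 82.60 kt.
Cyclone Trami: ΔP = 63; V ≈ 6.1 × 63^0.637 ≈ 85.41 kt.
Difference ≈ 82.60 − 85.41 = -2.81 → -3 kt.

-3 kt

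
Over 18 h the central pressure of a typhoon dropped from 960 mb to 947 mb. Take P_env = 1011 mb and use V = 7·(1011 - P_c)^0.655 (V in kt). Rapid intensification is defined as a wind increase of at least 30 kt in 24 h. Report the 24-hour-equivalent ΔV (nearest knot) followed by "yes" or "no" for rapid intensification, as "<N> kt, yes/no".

20 kt, no

V₁: ΔP = 51, V ≈ 7 × 51^0.655 ≈ 91.95 kt.
V₂: ΔP = 64, V ≈ 7 × 64^0.655 ≈ 106.70 kt.
ΔV over 18 h = 14.75 kt → 24 h equivalent = 14.75 × 24/18 ≈ 19.67 kt.
20 kt < 30 kt ⇒ not rapid intensification.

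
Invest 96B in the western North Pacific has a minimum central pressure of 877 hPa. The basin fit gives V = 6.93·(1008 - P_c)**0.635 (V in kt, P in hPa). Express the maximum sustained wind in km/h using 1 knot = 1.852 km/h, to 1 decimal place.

ΔP = 1008 − 877 = 131 hPa.
V ≈ 6.93 × 131^0.635 = 6.93 × 22.104 ≈ 153.179 kt.
153.179 × 1.852 ≈ 283.69 km/h → 283.7 km/h.

283.7 km/h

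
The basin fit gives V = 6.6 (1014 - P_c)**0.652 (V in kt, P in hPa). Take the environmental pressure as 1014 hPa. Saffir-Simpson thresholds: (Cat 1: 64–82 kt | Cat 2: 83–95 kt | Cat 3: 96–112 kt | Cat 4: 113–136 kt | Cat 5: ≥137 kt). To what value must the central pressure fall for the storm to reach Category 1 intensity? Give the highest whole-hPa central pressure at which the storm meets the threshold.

981 hPa

Category 1 begins at V = 64 kt.
Required ΔP = (64/6.6)^(1/0.652) = 9.697^1.534 ≈ 32.60 hPa.
P_c ≤ 1014 − 32.60 = 981.40, so the highest integer P_c is 981 hPa.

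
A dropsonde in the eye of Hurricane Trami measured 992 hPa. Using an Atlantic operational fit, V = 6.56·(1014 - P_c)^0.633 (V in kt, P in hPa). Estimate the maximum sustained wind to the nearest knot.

46 kt

ΔP = 1014 − 992 = 22 hPa.
22^0.633 ≈ 7.075.
V ≈ 6.56 × 7.075 ≈ 46.4 kt.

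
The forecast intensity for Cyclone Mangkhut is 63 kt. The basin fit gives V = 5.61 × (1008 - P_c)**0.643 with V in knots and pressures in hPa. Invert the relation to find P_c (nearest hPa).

ΔP = (V / 5.61)^(1/0.643) = (63/5.61)^1.555.
63/5.61 = 11.230; 11.230^1.555 ≈ 43.01 hPa.
P_c = 1008 − 43.01 = 964.99 ≈ 965 hPa.

965 hPa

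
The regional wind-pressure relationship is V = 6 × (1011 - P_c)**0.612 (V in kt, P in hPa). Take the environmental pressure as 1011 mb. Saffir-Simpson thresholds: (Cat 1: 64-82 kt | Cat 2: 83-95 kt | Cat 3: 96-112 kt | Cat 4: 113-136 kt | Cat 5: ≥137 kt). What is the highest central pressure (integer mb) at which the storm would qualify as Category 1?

Category 1 begins at V = 64 kt.
Required ΔP = (64/6)^(1/0.612) = 10.667^1.634 ≈ 47.84 mb.
P_c ≤ 1011 − 47.84 = 963.16, so the highest integer P_c is 963 mb.

963 mb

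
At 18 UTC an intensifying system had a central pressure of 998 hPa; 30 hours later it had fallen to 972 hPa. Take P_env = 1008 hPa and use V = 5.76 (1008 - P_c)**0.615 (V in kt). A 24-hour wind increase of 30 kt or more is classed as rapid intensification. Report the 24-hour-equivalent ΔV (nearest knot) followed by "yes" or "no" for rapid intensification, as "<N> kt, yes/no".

V₁: ΔP = 10, V ≈ 5.76 × 10^0.615 ≈ 23.74 kt.
V₂: ΔP = 36, V ≈ 5.76 × 36^0.615 ≈ 52.19 kt.
ΔV over 30 h = 28.45 kt → 24 h equivalent = 28.45 × 24/30 ≈ 22.76 kt.
23 kt < 30 kt ⇒ not rapid intensification.

23 kt, no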